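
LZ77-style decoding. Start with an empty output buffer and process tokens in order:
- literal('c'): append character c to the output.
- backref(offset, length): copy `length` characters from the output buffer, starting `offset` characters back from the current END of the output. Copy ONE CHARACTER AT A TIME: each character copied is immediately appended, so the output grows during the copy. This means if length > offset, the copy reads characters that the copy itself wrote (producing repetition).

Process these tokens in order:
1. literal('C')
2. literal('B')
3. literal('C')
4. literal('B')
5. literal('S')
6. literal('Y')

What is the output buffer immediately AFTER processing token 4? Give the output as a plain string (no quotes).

Token 1: literal('C'). Output: "C"
Token 2: literal('B'). Output: "CB"
Token 3: literal('C'). Output: "CBC"
Token 4: literal('B'). Output: "CBCB"

Answer: CBCB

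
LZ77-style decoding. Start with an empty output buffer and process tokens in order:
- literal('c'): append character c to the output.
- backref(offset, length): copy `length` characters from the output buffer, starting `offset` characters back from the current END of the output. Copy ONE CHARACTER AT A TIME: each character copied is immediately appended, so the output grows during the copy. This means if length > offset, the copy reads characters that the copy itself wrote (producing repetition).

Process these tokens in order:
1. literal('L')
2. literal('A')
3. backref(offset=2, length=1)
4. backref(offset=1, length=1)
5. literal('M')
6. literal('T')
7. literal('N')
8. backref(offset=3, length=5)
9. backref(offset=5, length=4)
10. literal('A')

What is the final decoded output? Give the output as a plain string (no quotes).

Answer: LALLMTNMTNMTMTNMA

Derivation:
Token 1: literal('L'). Output: "L"
Token 2: literal('A'). Output: "LA"
Token 3: backref(off=2, len=1). Copied 'L' from pos 0. Output: "LAL"
Token 4: backref(off=1, len=1). Copied 'L' from pos 2. Output: "LALL"
Token 5: literal('M'). Output: "LALLM"
Token 6: literal('T'). Output: "LALLMT"
Token 7: literal('N'). Output: "LALLMTN"
Token 8: backref(off=3, len=5) (overlapping!). Copied 'MTNMT' from pos 4. Output: "LALLMTNMTNMT"
Token 9: backref(off=5, len=4). Copied 'MTNM' from pos 7. Output: "LALLMTNMTNMTMTNM"
Token 10: literal('A'). Output: "LALLMTNMTNMTMTNMA"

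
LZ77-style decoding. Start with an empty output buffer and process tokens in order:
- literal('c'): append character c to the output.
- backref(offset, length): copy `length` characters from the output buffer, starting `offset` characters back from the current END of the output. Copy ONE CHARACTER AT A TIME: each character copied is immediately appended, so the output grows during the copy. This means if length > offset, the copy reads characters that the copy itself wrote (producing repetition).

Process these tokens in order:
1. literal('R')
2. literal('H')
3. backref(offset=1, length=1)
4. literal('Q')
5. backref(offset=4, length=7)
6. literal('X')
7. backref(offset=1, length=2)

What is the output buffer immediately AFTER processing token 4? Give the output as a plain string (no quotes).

Token 1: literal('R'). Output: "R"
Token 2: literal('H'). Output: "RH"
Token 3: backref(off=1, len=1). Copied 'H' from pos 1. Output: "RHH"
Token 4: literal('Q'). Output: "RHHQ"

Answer: RHHQ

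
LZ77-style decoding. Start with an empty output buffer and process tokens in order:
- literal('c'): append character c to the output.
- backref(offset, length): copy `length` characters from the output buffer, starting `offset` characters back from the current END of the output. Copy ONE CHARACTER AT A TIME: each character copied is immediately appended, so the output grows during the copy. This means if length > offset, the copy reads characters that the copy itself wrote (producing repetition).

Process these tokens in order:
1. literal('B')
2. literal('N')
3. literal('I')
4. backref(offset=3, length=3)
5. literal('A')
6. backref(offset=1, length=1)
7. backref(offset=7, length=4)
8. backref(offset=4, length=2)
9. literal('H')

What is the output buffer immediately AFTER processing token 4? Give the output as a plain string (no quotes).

Token 1: literal('B'). Output: "B"
Token 2: literal('N'). Output: "BN"
Token 3: literal('I'). Output: "BNI"
Token 4: backref(off=3, len=3). Copied 'BNI' from pos 0. Output: "BNIBNI"

Answer: BNIBNI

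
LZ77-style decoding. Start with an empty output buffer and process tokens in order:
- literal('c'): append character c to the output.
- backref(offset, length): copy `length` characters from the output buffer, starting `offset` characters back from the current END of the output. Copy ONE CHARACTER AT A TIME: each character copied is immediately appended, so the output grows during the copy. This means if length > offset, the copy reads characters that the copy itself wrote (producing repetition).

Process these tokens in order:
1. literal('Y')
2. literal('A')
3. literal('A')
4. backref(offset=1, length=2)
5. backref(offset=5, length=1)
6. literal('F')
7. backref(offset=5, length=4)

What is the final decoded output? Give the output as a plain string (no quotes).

Answer: YAAAAYFAAAY

Derivation:
Token 1: literal('Y'). Output: "Y"
Token 2: literal('A'). Output: "YA"
Token 3: literal('A'). Output: "YAA"
Token 4: backref(off=1, len=2) (overlapping!). Copied 'AA' from pos 2. Output: "YAAAA"
Token 5: backref(off=5, len=1). Copied 'Y' from pos 0. Output: "YAAAAY"
Token 6: literal('F'). Output: "YAAAAYF"
Token 7: backref(off=5, len=4). Copied 'AAAY' from pos 2. Output: "YAAAAYFAAAY"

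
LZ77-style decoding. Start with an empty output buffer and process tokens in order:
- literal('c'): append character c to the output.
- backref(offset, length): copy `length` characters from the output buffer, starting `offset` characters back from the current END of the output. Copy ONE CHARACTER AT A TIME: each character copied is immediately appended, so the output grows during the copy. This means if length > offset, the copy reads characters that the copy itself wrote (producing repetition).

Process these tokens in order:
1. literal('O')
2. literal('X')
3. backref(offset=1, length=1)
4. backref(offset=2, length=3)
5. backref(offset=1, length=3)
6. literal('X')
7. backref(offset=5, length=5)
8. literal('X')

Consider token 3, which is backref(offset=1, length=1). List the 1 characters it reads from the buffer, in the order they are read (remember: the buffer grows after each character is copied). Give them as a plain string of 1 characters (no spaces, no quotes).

Token 1: literal('O'). Output: "O"
Token 2: literal('X'). Output: "OX"
Token 3: backref(off=1, len=1). Buffer before: "OX" (len 2)
  byte 1: read out[1]='X', append. Buffer now: "OXX"

Answer: X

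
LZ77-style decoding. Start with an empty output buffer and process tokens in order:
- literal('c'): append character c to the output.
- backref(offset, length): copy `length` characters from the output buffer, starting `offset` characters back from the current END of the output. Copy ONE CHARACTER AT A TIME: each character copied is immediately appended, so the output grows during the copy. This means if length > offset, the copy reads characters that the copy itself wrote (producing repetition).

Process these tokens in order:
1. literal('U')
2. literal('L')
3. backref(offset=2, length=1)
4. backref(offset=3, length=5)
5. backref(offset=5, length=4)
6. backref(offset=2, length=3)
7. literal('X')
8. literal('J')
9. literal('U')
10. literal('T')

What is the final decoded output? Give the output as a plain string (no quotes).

Token 1: literal('U'). Output: "U"
Token 2: literal('L'). Output: "UL"
Token 3: backref(off=2, len=1). Copied 'U' from pos 0. Output: "ULU"
Token 4: backref(off=3, len=5) (overlapping!). Copied 'ULUUL' from pos 0. Output: "ULUULUUL"
Token 5: backref(off=5, len=4). Copied 'ULUU' from pos 3. Output: "ULUULUULULUU"
Token 6: backref(off=2, len=3) (overlapping!). Copied 'UUU' from pos 10. Output: "ULUULUULULUUUUU"
Token 7: literal('X'). Output: "ULUULUULULUUUUUX"
Token 8: literal('J'). Output: "ULUULUULULUUUUUXJ"
Token 9: literal('U'). Output: "ULUULUULULUUUUUXJU"
Token 10: literal('T'). Output: "ULUULUULULUUUUUXJUT"

Answer: ULUULUULULUUUUUXJUT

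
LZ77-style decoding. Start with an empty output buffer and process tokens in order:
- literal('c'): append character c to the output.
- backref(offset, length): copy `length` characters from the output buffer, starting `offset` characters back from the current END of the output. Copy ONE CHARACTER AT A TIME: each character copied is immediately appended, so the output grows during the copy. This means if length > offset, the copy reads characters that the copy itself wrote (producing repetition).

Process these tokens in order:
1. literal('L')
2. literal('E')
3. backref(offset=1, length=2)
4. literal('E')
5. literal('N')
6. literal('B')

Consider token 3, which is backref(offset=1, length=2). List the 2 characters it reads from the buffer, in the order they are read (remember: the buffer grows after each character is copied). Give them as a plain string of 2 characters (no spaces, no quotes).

Answer: EE

Derivation:
Token 1: literal('L'). Output: "L"
Token 2: literal('E'). Output: "LE"
Token 3: backref(off=1, len=2). Buffer before: "LE" (len 2)
  byte 1: read out[1]='E', append. Buffer now: "LEE"
  byte 2: read out[2]='E', append. Buffer now: "LEEE"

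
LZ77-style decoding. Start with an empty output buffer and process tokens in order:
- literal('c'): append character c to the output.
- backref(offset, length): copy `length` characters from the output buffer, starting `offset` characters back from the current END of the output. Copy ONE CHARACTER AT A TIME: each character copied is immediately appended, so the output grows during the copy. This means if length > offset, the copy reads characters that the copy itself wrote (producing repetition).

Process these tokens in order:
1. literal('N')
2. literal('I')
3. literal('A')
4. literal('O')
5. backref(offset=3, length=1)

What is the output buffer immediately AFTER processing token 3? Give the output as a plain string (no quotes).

Token 1: literal('N'). Output: "N"
Token 2: literal('I'). Output: "NI"
Token 3: literal('A'). Output: "NIA"

Answer: NIA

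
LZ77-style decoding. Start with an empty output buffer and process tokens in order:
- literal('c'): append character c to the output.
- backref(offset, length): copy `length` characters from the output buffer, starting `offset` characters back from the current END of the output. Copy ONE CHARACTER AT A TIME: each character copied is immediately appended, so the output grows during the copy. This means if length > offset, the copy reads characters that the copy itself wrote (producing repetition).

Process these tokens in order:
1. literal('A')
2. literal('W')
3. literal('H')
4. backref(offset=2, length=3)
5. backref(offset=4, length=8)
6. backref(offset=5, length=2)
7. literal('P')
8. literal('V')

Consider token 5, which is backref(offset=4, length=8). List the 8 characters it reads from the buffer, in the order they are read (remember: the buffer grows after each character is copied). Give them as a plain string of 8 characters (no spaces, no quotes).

Token 1: literal('A'). Output: "A"
Token 2: literal('W'). Output: "AW"
Token 3: literal('H'). Output: "AWH"
Token 4: backref(off=2, len=3) (overlapping!). Copied 'WHW' from pos 1. Output: "AWHWHW"
Token 5: backref(off=4, len=8). Buffer before: "AWHWHW" (len 6)
  byte 1: read out[2]='H', append. Buffer now: "AWHWHWH"
  byte 2: read out[3]='W', append. Buffer now: "AWHWHWHW"
  byte 3: read out[4]='H', append. Buffer now: "AWHWHWHWH"
  byte 4: read out[5]='W', append. Buffer now: "AWHWHWHWHW"
  byte 5: read out[6]='H', append. Buffer now: "AWHWHWHWHWH"
  byte 6: read out[7]='W', append. Buffer now: "AWHWHWHWHWHW"
  byte 7: read out[8]='H', append. Buffer now: "AWHWHWHWHWHWH"
  byte 8: read out[9]='W', append. Buffer now: "AWHWHWHWHWHWHW"

Answer: HWHWHWHW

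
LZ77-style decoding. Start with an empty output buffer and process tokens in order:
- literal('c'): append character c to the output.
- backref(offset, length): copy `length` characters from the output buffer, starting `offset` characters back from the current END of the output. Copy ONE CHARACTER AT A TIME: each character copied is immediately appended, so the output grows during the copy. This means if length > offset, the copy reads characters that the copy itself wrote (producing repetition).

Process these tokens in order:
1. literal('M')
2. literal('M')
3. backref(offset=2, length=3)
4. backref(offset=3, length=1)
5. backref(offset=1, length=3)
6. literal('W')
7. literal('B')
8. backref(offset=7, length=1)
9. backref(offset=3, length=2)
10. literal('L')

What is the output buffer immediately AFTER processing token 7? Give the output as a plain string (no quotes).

Token 1: literal('M'). Output: "M"
Token 2: literal('M'). Output: "MM"
Token 3: backref(off=2, len=3) (overlapping!). Copied 'MMM' from pos 0. Output: "MMMMM"
Token 4: backref(off=3, len=1). Copied 'M' from pos 2. Output: "MMMMMM"
Token 5: backref(off=1, len=3) (overlapping!). Copied 'MMM' from pos 5. Output: "MMMMMMMMM"
Token 6: literal('W'). Output: "MMMMMMMMMW"
Token 7: literal('B'). Output: "MMMMMMMMMWB"

Answer: MMMMMMMMMWB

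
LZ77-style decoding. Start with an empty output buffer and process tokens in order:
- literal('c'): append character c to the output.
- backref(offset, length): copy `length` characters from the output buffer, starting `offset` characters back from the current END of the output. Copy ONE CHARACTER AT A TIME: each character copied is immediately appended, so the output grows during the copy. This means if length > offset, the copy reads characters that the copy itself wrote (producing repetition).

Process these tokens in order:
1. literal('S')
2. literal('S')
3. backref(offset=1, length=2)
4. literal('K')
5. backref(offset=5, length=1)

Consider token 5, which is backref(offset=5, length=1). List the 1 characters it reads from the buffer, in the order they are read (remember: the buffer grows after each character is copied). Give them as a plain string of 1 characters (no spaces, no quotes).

Token 1: literal('S'). Output: "S"
Token 2: literal('S'). Output: "SS"
Token 3: backref(off=1, len=2) (overlapping!). Copied 'SS' from pos 1. Output: "SSSS"
Token 4: literal('K'). Output: "SSSSK"
Token 5: backref(off=5, len=1). Buffer before: "SSSSK" (len 5)
  byte 1: read out[0]='S', append. Buffer now: "SSSSKS"

Answer: S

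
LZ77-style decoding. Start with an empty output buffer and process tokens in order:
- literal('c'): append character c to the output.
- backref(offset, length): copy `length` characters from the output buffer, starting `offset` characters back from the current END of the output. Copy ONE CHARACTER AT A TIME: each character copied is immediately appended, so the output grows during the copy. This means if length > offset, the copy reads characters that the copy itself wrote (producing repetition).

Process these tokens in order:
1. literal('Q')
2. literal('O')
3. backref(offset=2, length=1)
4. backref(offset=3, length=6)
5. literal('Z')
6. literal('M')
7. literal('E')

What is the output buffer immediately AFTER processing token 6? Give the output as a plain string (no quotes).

Answer: QOQQOQQOQZM

Derivation:
Token 1: literal('Q'). Output: "Q"
Token 2: literal('O'). Output: "QO"
Token 3: backref(off=2, len=1). Copied 'Q' from pos 0. Output: "QOQ"
Token 4: backref(off=3, len=6) (overlapping!). Copied 'QOQQOQ' from pos 0. Output: "QOQQOQQOQ"
Token 5: literal('Z'). Output: "QOQQOQQOQZ"
Token 6: literal('M'). Output: "QOQQOQQOQZM"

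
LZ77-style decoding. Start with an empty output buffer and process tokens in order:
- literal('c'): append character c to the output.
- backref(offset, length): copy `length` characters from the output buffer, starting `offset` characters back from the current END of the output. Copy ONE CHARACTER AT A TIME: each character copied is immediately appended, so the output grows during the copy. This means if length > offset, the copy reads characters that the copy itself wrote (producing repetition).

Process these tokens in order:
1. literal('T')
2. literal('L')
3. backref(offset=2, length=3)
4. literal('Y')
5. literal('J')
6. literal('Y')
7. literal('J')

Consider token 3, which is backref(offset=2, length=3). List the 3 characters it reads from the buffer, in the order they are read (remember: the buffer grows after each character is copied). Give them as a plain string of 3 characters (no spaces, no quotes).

Answer: TLT

Derivation:
Token 1: literal('T'). Output: "T"
Token 2: literal('L'). Output: "TL"
Token 3: backref(off=2, len=3). Buffer before: "TL" (len 2)
  byte 1: read out[0]='T', append. Buffer now: "TLT"
  byte 2: read out[1]='L', append. Buffer now: "TLTL"
  byte 3: read out[2]='T', append. Buffer now: "TLTLT"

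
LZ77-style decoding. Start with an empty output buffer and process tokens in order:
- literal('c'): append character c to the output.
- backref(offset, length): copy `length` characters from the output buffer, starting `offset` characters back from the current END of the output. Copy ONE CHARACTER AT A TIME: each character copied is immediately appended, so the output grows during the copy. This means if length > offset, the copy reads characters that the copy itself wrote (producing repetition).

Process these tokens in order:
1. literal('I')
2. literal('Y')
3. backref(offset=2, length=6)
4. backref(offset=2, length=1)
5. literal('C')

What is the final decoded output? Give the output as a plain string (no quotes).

Token 1: literal('I'). Output: "I"
Token 2: literal('Y'). Output: "IY"
Token 3: backref(off=2, len=6) (overlapping!). Copied 'IYIYIY' from pos 0. Output: "IYIYIYIY"
Token 4: backref(off=2, len=1). Copied 'I' from pos 6. Output: "IYIYIYIYI"
Token 5: literal('C'). Output: "IYIYIYIYIC"

Answer: IYIYIYIYIC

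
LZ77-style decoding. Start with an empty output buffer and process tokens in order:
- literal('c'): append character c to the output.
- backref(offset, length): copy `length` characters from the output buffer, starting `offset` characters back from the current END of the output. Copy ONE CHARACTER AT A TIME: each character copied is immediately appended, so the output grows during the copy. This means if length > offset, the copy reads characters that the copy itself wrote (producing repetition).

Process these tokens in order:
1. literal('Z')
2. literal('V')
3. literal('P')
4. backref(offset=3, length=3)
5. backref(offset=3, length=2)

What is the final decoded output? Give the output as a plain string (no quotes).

Answer: ZVPZVPZV

Derivation:
Token 1: literal('Z'). Output: "Z"
Token 2: literal('V'). Output: "ZV"
Token 3: literal('P'). Output: "ZVP"
Token 4: backref(off=3, len=3). Copied 'ZVP' from pos 0. Output: "ZVPZVP"
Token 5: backref(off=3, len=2). Copied 'ZV' from pos 3. Output: "ZVPZVPZV"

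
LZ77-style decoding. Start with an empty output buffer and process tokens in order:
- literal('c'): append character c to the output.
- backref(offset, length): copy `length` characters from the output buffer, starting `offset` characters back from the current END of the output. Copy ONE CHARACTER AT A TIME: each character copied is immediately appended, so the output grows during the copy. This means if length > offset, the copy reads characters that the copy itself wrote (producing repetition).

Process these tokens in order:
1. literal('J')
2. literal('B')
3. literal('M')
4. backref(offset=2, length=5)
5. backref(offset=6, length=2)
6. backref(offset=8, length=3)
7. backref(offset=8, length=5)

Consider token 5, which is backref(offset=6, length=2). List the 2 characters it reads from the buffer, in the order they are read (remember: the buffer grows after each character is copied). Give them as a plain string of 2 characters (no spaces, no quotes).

Answer: MB

Derivation:
Token 1: literal('J'). Output: "J"
Token 2: literal('B'). Output: "JB"
Token 3: literal('M'). Output: "JBM"
Token 4: backref(off=2, len=5) (overlapping!). Copied 'BMBMB' from pos 1. Output: "JBMBMBMB"
Token 5: backref(off=6, len=2). Buffer before: "JBMBMBMB" (len 8)
  byte 1: read out[2]='M', append. Buffer now: "JBMBMBMBM"
  byte 2: read out[3]='B', append. Buffer now: "JBMBMBMBMB"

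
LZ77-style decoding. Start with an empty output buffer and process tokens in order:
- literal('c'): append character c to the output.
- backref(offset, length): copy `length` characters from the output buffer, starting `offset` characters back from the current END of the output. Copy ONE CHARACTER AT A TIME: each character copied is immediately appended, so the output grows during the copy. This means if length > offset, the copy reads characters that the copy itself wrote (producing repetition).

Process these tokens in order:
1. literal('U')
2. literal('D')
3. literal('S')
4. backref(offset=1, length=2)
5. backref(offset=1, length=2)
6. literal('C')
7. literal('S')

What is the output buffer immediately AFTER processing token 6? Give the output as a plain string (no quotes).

Answer: UDSSSSSC

Derivation:
Token 1: literal('U'). Output: "U"
Token 2: literal('D'). Output: "UD"
Token 3: literal('S'). Output: "UDS"
Token 4: backref(off=1, len=2) (overlapping!). Copied 'SS' from pos 2. Output: "UDSSS"
Token 5: backref(off=1, len=2) (overlapping!). Copied 'SS' from pos 4. Output: "UDSSSSS"
Token 6: literal('C'). Output: "UDSSSSSC"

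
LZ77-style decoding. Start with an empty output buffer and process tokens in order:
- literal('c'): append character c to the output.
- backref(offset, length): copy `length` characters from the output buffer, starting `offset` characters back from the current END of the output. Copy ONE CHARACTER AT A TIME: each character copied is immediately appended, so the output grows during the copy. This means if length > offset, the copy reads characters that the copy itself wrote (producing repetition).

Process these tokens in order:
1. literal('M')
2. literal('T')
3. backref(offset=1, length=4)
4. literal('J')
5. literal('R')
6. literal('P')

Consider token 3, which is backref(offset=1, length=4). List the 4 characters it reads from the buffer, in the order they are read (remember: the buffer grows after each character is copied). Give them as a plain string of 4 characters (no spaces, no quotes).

Answer: TTTT

Derivation:
Token 1: literal('M'). Output: "M"
Token 2: literal('T'). Output: "MT"
Token 3: backref(off=1, len=4). Buffer before: "MT" (len 2)
  byte 1: read out[1]='T', append. Buffer now: "MTT"
  byte 2: read out[2]='T', append. Buffer now: "MTTT"
  byte 3: read out[3]='T', append. Buffer now: "MTTTT"
  byte 4: read out[4]='T', append. Buffer now: "MTTTTT"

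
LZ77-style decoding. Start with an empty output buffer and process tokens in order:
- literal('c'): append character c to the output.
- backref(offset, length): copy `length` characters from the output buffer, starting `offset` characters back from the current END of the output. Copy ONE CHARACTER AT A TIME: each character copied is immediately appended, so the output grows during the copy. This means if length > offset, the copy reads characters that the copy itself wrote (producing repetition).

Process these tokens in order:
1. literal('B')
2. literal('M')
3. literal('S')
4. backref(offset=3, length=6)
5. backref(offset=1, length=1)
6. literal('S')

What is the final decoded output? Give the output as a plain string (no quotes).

Token 1: literal('B'). Output: "B"
Token 2: literal('M'). Output: "BM"
Token 3: literal('S'). Output: "BMS"
Token 4: backref(off=3, len=6) (overlapping!). Copied 'BMSBMS' from pos 0. Output: "BMSBMSBMS"
Token 5: backref(off=1, len=1). Copied 'S' from pos 8. Output: "BMSBMSBMSS"
Token 6: literal('S'). Output: "BMSBMSBMSSS"

Answer: BMSBMSBMSSS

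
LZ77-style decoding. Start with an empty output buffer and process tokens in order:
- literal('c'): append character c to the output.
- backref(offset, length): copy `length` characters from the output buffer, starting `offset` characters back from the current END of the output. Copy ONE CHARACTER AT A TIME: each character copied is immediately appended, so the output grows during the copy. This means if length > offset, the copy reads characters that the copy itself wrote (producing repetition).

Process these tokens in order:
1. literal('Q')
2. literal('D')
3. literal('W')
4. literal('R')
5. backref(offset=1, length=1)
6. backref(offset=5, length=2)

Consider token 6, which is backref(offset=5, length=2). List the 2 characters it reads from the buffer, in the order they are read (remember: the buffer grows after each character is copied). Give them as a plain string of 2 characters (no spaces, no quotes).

Answer: QD

Derivation:
Token 1: literal('Q'). Output: "Q"
Token 2: literal('D'). Output: "QD"
Token 3: literal('W'). Output: "QDW"
Token 4: literal('R'). Output: "QDWR"
Token 5: backref(off=1, len=1). Copied 'R' from pos 3. Output: "QDWRR"
Token 6: backref(off=5, len=2). Buffer before: "QDWRR" (len 5)
  byte 1: read out[0]='Q', append. Buffer now: "QDWRRQ"
  byte 2: read out[1]='D', append. Buffer now: "QDWRRQD"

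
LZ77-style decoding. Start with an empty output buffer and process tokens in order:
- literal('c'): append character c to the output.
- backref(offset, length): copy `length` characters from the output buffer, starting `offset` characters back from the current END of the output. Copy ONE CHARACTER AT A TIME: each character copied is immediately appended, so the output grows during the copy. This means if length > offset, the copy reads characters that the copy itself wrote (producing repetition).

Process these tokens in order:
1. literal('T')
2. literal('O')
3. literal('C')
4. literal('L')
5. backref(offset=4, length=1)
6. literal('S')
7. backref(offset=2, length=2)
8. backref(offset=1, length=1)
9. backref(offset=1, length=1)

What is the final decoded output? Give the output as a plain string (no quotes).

Token 1: literal('T'). Output: "T"
Token 2: literal('O'). Output: "TO"
Token 3: literal('C'). Output: "TOC"
Token 4: literal('L'). Output: "TOCL"
Token 5: backref(off=4, len=1). Copied 'T' from pos 0. Output: "TOCLT"
Token 6: literal('S'). Output: "TOCLTS"
Token 7: backref(off=2, len=2). Copied 'TS' from pos 4. Output: "TOCLTSTS"
Token 8: backref(off=1, len=1). Copied 'S' from pos 7. Output: "TOCLTSTSS"
Token 9: backref(off=1, len=1). Copied 'S' from pos 8. Output: "TOCLTSTSSS"

Answer: TOCLTSTSSS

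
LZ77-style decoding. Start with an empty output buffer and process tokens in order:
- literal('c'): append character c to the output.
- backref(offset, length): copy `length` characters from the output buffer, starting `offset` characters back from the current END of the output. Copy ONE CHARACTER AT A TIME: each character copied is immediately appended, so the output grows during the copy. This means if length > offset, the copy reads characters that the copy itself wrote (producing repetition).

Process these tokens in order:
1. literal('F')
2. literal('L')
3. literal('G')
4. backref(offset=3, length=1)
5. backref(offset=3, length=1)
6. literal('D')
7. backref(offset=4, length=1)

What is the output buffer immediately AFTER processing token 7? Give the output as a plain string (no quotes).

Token 1: literal('F'). Output: "F"
Token 2: literal('L'). Output: "FL"
Token 3: literal('G'). Output: "FLG"
Token 4: backref(off=3, len=1). Copied 'F' from pos 0. Output: "FLGF"
Token 5: backref(off=3, len=1). Copied 'L' from pos 1. Output: "FLGFL"
Token 6: literal('D'). Output: "FLGFLD"
Token 7: backref(off=4, len=1). Copied 'G' from pos 2. Output: "FLGFLDG"

Answer: FLGFLDG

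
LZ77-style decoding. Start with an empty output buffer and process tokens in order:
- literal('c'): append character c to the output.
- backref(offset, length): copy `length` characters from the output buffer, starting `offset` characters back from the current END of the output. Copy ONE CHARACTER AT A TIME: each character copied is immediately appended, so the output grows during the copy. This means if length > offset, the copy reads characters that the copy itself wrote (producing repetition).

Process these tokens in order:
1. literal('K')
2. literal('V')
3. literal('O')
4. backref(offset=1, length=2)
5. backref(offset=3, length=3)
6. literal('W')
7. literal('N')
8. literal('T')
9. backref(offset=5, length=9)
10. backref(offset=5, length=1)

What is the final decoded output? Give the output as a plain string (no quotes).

Token 1: literal('K'). Output: "K"
Token 2: literal('V'). Output: "KV"
Token 3: literal('O'). Output: "KVO"
Token 4: backref(off=1, len=2) (overlapping!). Copied 'OO' from pos 2. Output: "KVOOO"
Token 5: backref(off=3, len=3). Copied 'OOO' from pos 2. Output: "KVOOOOOO"
Token 6: literal('W'). Output: "KVOOOOOOW"
Token 7: literal('N'). Output: "KVOOOOOOWN"
Token 8: literal('T'). Output: "KVOOOOOOWNT"
Token 9: backref(off=5, len=9) (overlapping!). Copied 'OOWNTOOWN' from pos 6. Output: "KVOOOOOOWNTOOWNTOOWN"
Token 10: backref(off=5, len=1). Copied 'T' from pos 15. Output: "KVOOOOOOWNTOOWNTOOWNT"

Answer: KVOOOOOOWNTOOWNTOOWNT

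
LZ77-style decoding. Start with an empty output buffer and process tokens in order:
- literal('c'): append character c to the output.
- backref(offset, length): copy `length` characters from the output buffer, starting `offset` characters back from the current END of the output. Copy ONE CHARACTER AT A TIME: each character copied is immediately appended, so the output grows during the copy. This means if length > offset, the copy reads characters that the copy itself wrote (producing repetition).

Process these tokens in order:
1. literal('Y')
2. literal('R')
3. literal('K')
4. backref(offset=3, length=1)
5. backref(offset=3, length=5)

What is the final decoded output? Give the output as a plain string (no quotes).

Token 1: literal('Y'). Output: "Y"
Token 2: literal('R'). Output: "YR"
Token 3: literal('K'). Output: "YRK"
Token 4: backref(off=3, len=1). Copied 'Y' from pos 0. Output: "YRKY"
Token 5: backref(off=3, len=5) (overlapping!). Copied 'RKYRK' from pos 1. Output: "YRKYRKYRK"

Answer: YRKYRKYRK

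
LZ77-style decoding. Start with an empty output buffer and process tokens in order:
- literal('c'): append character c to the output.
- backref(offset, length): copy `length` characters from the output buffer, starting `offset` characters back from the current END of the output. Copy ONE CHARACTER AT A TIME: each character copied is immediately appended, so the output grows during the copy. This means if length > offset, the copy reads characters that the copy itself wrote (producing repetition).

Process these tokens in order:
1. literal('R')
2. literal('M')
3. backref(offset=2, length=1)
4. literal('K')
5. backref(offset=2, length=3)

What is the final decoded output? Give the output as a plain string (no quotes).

Answer: RMRKRKR

Derivation:
Token 1: literal('R'). Output: "R"
Token 2: literal('M'). Output: "RM"
Token 3: backref(off=2, len=1). Copied 'R' from pos 0. Output: "RMR"
Token 4: literal('K'). Output: "RMRK"
Token 5: backref(off=2, len=3) (overlapping!). Copied 'RKR' from pos 2. Output: "RMRKRKR"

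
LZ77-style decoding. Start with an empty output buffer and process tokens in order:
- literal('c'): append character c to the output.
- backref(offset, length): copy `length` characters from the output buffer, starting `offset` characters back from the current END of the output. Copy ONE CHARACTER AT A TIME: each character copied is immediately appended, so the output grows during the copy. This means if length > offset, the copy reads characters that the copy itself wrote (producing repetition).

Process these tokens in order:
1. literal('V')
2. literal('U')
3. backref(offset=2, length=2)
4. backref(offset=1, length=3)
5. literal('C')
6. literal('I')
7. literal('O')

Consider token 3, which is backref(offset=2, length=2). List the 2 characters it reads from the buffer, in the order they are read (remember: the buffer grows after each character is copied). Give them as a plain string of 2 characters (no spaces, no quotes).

Answer: VU

Derivation:
Token 1: literal('V'). Output: "V"
Token 2: literal('U'). Output: "VU"
Token 3: backref(off=2, len=2). Buffer before: "VU" (len 2)
  byte 1: read out[0]='V', append. Buffer now: "VUV"
  byte 2: read out[1]='U', append. Buffer now: "VUVU"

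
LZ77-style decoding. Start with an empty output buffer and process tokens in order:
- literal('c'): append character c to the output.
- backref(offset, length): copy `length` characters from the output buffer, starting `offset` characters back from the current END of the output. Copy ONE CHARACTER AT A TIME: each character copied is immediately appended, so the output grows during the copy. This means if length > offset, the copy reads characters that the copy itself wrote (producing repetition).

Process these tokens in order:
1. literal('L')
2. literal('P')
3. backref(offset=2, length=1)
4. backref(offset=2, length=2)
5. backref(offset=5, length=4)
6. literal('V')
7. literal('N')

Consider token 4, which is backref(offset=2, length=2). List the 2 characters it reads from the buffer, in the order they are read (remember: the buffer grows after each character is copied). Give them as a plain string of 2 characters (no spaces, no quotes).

Token 1: literal('L'). Output: "L"
Token 2: literal('P'). Output: "LP"
Token 3: backref(off=2, len=1). Copied 'L' from pos 0. Output: "LPL"
Token 4: backref(off=2, len=2). Buffer before: "LPL" (len 3)
  byte 1: read out[1]='P', append. Buffer now: "LPLP"
  byte 2: read out[2]='L', append. Buffer now: "LPLPL"

Answer: PL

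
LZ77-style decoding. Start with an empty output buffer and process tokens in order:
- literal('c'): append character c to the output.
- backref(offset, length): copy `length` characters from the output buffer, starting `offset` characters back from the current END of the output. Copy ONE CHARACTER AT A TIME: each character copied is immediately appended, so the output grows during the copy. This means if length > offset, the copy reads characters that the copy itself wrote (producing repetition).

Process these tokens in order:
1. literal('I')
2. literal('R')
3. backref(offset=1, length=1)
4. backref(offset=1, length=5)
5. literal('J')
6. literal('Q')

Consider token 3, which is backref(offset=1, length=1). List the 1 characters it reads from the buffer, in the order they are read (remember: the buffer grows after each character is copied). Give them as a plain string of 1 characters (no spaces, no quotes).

Answer: R

Derivation:
Token 1: literal('I'). Output: "I"
Token 2: literal('R'). Output: "IR"
Token 3: backref(off=1, len=1). Buffer before: "IR" (len 2)
  byte 1: read out[1]='R', append. Buffer now: "IRR"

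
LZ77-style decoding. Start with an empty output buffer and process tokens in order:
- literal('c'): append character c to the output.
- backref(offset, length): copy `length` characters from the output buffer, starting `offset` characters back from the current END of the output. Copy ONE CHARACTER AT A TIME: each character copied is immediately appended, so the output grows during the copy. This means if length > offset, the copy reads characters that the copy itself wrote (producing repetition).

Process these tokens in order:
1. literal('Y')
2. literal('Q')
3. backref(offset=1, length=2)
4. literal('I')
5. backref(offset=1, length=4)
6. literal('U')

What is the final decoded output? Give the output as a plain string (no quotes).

Answer: YQQQIIIIIU

Derivation:
Token 1: literal('Y'). Output: "Y"
Token 2: literal('Q'). Output: "YQ"
Token 3: backref(off=1, len=2) (overlapping!). Copied 'QQ' from pos 1. Output: "YQQQ"
Token 4: literal('I'). Output: "YQQQI"
Token 5: backref(off=1, len=4) (overlapping!). Copied 'IIII' from pos 4. Output: "YQQQIIIII"
Token 6: literal('U'). Output: "YQQQIIIIIU"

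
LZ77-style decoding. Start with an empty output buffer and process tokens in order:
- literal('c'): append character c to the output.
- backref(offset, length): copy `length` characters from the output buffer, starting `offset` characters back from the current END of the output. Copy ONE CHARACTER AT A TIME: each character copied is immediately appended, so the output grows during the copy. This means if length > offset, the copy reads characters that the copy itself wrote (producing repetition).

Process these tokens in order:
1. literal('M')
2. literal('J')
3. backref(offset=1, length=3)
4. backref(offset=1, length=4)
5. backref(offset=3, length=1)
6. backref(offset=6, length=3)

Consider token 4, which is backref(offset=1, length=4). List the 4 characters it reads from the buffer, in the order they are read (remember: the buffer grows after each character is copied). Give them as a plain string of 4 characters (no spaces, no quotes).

Answer: JJJJ

Derivation:
Token 1: literal('M'). Output: "M"
Token 2: literal('J'). Output: "MJ"
Token 3: backref(off=1, len=3) (overlapping!). Copied 'JJJ' from pos 1. Output: "MJJJJ"
Token 4: backref(off=1, len=4). Buffer before: "MJJJJ" (len 5)
  byte 1: read out[4]='J', append. Buffer now: "MJJJJJ"
  byte 2: read out[5]='J', append. Buffer now: "MJJJJJJ"
  byte 3: read out[6]='J', append. Buffer now: "MJJJJJJJ"
  byte 4: read out[7]='J', append. Buffer now: "MJJJJJJJJ"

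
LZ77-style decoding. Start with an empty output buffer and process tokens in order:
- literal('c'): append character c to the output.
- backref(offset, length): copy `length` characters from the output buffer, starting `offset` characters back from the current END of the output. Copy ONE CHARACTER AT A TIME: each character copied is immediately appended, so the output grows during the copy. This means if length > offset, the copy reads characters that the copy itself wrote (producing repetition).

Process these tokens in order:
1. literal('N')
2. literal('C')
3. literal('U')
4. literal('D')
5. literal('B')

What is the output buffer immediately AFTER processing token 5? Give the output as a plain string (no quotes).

Token 1: literal('N'). Output: "N"
Token 2: literal('C'). Output: "NC"
Token 3: literal('U'). Output: "NCU"
Token 4: literal('D'). Output: "NCUD"
Token 5: literal('B'). Output: "NCUDB"

Answer: NCUDB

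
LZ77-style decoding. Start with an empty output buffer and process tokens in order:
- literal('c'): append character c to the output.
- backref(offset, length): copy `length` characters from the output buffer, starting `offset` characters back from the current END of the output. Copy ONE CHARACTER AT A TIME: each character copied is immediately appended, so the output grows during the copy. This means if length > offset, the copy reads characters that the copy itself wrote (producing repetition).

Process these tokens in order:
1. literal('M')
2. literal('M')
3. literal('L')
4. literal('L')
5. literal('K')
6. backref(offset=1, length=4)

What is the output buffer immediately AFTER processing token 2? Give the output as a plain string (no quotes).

Token 1: literal('M'). Output: "M"
Token 2: literal('M'). Output: "MM"

Answer: MM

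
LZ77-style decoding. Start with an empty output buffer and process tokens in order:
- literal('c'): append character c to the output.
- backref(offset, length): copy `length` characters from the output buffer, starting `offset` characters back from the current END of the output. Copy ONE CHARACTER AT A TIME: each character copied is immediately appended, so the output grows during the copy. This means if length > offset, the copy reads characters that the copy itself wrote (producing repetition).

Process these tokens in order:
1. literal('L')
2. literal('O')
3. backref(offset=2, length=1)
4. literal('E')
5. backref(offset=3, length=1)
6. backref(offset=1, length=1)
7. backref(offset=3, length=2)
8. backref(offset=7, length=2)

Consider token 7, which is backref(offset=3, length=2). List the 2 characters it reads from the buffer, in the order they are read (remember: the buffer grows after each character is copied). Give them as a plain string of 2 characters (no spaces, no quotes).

Token 1: literal('L'). Output: "L"
Token 2: literal('O'). Output: "LO"
Token 3: backref(off=2, len=1). Copied 'L' from pos 0. Output: "LOL"
Token 4: literal('E'). Output: "LOLE"
Token 5: backref(off=3, len=1). Copied 'O' from pos 1. Output: "LOLEO"
Token 6: backref(off=1, len=1). Copied 'O' from pos 4. Output: "LOLEOO"
Token 7: backref(off=3, len=2). Buffer before: "LOLEOO" (len 6)
  byte 1: read out[3]='E', append. Buffer now: "LOLEOOE"
  byte 2: read out[4]='O', append. Buffer now: "LOLEOOEO"

Answer: EO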